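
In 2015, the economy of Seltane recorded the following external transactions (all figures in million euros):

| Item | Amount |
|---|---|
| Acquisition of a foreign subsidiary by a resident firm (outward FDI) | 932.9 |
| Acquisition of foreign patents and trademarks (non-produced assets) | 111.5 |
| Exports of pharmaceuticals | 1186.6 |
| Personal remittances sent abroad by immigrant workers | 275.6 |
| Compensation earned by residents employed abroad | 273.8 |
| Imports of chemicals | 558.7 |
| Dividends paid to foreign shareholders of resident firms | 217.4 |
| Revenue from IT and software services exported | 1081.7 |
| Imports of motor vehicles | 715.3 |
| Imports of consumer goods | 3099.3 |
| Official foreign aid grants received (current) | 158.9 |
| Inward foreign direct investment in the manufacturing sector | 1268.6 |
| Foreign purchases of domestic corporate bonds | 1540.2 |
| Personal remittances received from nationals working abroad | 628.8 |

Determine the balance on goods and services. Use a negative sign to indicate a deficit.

Goods: -558.7 - 3099.3 - 715.3 + 1186.6 = -3186.7
Services: 1081.7
Trade balance = -3186.7 + 1081.7 = -2105.0
(Excluded from the trade balance — financial account: acquisition of a foreign subsidiary by a resident firm (outward FDI) 932.9, inward foreign direct investment in the manufacturing sector 1268.6, foreign purchases of domestic corporate bonds 1540.2; capital account: acquisition of foreign patents and trademarks (non-produced assets) 111.5; secondary income: personal remittances sent abroad by immigrant workers 275.6, official foreign aid grants received (current) 158.9, personal remittances received from nationals working abroad 628.8; primary income: compensation earned by residents employed abroad 273.8, dividends paid to foreign shareholders of resident firms 217.4.)

-2105.0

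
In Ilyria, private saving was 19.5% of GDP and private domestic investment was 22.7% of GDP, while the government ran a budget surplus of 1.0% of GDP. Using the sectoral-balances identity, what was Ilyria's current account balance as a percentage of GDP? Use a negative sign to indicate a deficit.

-2.2

By the sectoral-balances identity, CA = (S_private - I) + (T - G).
Private balance = 19.5 - 22.7 = -3.2
Government balance (T - G) = 1.0
CA = -3.2 + 1.0 = -2.2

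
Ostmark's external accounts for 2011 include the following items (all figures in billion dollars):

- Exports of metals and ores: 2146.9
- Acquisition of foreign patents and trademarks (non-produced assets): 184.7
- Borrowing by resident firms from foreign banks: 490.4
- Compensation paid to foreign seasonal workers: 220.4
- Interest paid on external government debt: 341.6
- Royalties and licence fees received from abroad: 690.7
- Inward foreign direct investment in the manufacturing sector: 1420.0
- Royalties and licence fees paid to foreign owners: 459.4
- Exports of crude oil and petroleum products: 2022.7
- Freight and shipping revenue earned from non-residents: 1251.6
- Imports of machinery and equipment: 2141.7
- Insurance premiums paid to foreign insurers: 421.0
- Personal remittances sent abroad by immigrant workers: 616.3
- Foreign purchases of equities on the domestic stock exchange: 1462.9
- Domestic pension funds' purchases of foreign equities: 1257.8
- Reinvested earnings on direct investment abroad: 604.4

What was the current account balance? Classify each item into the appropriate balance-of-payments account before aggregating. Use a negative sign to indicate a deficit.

Goods: -2141.7 + 2022.7 + 2146.9 = 2027.9
Services: -421.0 - 459.4 + 1251.6 + 690.7 = 1061.9
Primary income: -341.6 - 220.4 + 604.4 = 42.4
Secondary income: -616.3
Current account = 2027.9 + 1061.9 + 42.4 + (-616.3) = 2515.9
(Excluded from the current account — capital account: acquisition of foreign patents and trademarks (non-produced assets) 184.7; financial account: borrowing by resident firms from foreign banks 490.4, inward foreign direct investment in the manufacturing sector 1420.0, foreign purchases of equities on the domestic stock exchange 1462.9, domestic pension funds' purchases of foreign equities 1257.8.)

2515.9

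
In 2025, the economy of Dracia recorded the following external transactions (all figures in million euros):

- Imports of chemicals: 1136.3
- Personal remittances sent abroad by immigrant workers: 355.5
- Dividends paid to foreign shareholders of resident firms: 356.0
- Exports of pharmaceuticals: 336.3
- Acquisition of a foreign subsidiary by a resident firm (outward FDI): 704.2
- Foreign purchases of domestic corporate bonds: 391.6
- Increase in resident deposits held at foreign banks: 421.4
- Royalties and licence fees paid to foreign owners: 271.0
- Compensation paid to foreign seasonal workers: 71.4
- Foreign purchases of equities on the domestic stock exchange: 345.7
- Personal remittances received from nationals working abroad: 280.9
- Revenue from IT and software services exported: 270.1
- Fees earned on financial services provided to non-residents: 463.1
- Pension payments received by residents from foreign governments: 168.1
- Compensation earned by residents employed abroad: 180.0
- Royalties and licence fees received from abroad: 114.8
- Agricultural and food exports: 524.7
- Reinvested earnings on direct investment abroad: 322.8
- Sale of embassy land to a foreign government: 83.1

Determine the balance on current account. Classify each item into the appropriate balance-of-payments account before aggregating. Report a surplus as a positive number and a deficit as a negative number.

Goods: -1136.3 + 524.7 + 336.3 = -275.3
Services: 114.8 - 271.0 + 463.1 + 270.1 = 577.0
Primary income: -71.4 - 356.0 + 322.8 + 180.0 = 75.4
Secondary income: 280.9 + 168.1 - 355.5 = 93.5
Current account = (-275.3) + 577.0 + 75.4 + 93.5 = 470.6
(Excluded from the current account — financial account: acquisition of a foreign subsidiary by a resident firm (outward FDI) 704.2, foreign purchases of domestic corporate bonds 391.6, increase in resident deposits held at foreign banks 421.4, foreign purchases of equities on the domestic stock exchange 345.7; capital account: sale of embassy land to a foreign government 83.1.)

470.6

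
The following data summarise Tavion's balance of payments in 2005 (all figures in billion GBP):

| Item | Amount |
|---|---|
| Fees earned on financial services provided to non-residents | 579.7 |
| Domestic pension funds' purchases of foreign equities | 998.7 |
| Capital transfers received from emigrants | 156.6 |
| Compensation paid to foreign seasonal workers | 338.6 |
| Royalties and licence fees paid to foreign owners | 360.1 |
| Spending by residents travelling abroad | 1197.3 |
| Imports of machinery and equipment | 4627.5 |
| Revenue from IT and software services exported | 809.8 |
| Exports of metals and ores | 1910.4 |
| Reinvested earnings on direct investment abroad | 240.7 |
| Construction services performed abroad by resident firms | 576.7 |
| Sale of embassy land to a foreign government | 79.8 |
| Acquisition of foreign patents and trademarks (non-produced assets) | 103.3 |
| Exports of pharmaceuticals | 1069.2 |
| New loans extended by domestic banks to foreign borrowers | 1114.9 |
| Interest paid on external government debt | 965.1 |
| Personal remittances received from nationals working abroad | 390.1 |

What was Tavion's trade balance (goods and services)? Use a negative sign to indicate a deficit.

Goods: 1069.2 + 1910.4 - 4627.5 = -1647.9
Services: -360.1 + 579.7 + 576.7 - 1197.3 + 809.8 = 408.8
Trade balance = -1647.9 + 408.8 = -1239.1
(Excluded from the trade balance — financial account: domestic pension funds' purchases of foreign equities 998.7, new loans extended by domestic banks to foreign borrowers 1114.9; capital account: capital transfers received from emigrants 156.6, sale of embassy land to a foreign government 79.8, acquisition of foreign patents and trademarks (non-produced assets) 103.3; primary income: compensation paid to foreign seasonal workers 338.6, reinvested earnings on direct investment abroad 240.7, interest paid on external government debt 965.1; secondary income: personal remittances received from nationals working abroad 390.1.)

-1239.1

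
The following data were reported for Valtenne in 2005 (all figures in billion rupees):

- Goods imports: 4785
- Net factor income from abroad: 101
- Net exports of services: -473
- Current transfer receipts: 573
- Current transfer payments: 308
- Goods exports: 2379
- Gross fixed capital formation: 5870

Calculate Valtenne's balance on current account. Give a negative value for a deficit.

Goods balance = 2379 - 4785 = -2406
Services balance = -473
Trade balance (goods + services) = -2406 + (-473) = -2879
Net primary income = 101
Net secondary income = 573 - 308 = 265
Current account = -2879 + 101 + 265 = -2513

-2513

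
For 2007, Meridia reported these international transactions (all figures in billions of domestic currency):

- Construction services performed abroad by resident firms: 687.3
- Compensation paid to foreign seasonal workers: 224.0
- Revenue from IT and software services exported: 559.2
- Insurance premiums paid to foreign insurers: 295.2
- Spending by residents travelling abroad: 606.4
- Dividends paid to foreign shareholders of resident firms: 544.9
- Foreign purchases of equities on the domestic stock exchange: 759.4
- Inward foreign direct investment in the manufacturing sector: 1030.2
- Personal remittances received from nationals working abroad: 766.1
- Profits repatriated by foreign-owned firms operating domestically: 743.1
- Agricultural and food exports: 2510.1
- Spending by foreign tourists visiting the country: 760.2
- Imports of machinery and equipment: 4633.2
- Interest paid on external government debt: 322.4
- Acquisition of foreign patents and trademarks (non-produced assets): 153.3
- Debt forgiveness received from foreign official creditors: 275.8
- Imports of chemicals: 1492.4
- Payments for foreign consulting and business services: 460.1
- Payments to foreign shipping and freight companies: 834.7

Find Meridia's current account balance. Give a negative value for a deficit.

-4873.5

Goods: -4633.2 - 1492.4 + 2510.1 = -3615.5
Services: -834.7 - 295.2 + 687.3 + 760.2 - 460.1 - 606.4 + 559.2 = -189.7
Primary income: -544.9 - 743.1 - 322.4 - 224.0 = -1834.4
Secondary income: 766.1
Current account = (-3615.5) + (-189.7) + (-1834.4) + 766.1 = -4873.5
(Excluded from the current account — financial account: foreign purchases of equities on the domestic stock exchange 759.4, inward foreign direct investment in the manufacturing sector 1030.2; capital account: acquisition of foreign patents and trademarks (non-produced assets) 153.3, debt forgiveness received from foreign official creditors 275.8.)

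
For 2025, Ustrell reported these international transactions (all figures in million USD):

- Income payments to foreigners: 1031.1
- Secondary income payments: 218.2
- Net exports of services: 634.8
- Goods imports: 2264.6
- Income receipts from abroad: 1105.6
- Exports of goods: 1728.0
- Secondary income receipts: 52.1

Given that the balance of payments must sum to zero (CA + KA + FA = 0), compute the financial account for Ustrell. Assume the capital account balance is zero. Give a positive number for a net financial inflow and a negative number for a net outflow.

-6.6

Goods balance = 1728.0 - 2264.6 = -536.6
Services balance = 634.8
Trade balance (goods + services) = -536.6 + 634.8 = 98.2
Net primary income = 1105.6 - 1031.1 = 74.5
Net secondary income = 52.1 - 218.2 = -166.1
Current account = 98.2 + 74.5 + (-166.1) = 6.6
Financial account = -(6.6) = -6.6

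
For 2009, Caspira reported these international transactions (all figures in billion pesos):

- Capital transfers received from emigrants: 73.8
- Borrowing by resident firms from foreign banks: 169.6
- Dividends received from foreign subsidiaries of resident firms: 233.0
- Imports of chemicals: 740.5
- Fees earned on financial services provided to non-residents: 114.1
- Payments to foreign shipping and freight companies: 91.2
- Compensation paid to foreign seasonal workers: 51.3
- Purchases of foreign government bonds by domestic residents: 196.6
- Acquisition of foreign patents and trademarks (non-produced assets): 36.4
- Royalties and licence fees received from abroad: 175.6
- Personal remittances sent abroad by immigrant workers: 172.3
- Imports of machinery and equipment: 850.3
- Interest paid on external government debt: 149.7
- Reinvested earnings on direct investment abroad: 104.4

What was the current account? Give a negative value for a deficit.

-1428.2

Goods: -740.5 - 850.3 = -1590.8
Services: 175.6 + 114.1 - 91.2 = 198.5
Primary income: 233.0 - 51.3 - 149.7 + 104.4 = 136.4
Secondary income: -172.3
Current account = (-1590.8) + 198.5 + 136.4 + (-172.3) = -1428.2
(Excluded from the current account — capital account: capital transfers received from emigrants 73.8, acquisition of foreign patents and trademarks (non-produced assets) 36.4; financial account: borrowing by resident firms from foreign banks 169.6, purchases of foreign government bonds by domestic residents 196.6.)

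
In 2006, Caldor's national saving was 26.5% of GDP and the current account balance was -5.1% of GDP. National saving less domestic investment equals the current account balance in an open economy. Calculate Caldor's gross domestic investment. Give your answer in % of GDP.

31.6

I = S - CA = 26.5 - (-5.1) = 31.6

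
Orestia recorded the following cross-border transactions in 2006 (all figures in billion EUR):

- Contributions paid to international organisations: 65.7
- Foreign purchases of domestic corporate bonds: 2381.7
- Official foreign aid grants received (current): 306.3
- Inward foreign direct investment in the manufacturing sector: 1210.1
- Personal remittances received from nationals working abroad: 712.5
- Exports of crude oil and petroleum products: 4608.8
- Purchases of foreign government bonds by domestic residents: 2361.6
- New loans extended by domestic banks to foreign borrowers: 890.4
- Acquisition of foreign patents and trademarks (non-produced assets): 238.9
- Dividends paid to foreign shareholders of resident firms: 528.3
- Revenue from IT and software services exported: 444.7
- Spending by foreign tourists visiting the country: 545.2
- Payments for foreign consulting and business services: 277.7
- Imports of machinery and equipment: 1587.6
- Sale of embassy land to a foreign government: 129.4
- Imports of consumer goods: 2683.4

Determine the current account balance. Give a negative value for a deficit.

1474.8

Goods: -2683.4 + 4608.8 - 1587.6 = 337.8
Services: 444.7 + 545.2 - 277.7 = 712.2
Primary income: -528.3
Secondary income: 306.3 - 65.7 + 712.5 = 953.1
Current account = 337.8 + 712.2 + (-528.3) + 953.1 = 1474.8
(Excluded from the current account — financial account: foreign purchases of domestic corporate bonds 2381.7, inward foreign direct investment in the manufacturing sector 1210.1, purchases of foreign government bonds by domestic residents 2361.6, new loans extended by domestic banks to foreign borrowers 890.4; capital account: acquisition of foreign patents and trademarks (non-produced assets) 238.9, sale of embassy land to a foreign government 129.4.)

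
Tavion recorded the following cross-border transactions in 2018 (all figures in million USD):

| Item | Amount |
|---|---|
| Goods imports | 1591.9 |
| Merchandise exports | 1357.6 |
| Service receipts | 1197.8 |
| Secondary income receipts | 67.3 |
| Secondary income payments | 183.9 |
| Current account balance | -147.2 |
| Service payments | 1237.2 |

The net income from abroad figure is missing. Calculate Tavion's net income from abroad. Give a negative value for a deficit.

243.1

Current account = goods balance + services balance + net primary income + net secondary income
Sum of the known components = -390.3
Net income from abroad = CA - (known components) = -147.2 - (-390.3) = 243.1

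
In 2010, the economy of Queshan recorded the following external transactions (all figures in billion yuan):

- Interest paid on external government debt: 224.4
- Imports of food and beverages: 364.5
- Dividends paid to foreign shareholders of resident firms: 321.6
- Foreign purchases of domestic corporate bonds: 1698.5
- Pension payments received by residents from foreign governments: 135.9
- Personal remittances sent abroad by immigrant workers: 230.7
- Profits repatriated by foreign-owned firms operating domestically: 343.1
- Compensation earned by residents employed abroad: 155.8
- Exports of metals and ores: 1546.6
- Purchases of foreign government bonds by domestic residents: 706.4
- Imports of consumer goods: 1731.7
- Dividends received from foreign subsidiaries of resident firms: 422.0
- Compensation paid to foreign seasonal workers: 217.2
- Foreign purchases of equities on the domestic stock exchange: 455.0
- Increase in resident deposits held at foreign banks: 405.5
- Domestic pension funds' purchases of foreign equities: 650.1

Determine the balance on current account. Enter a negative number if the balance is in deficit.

Goods: -1731.7 + 1546.6 - 364.5 = -549.6
Primary income: -224.4 - 217.2 - 321.6 + 422.0 - 343.1 + 155.8 = -528.5
Secondary income: 135.9 - 230.7 = -94.8
Current account = (-549.6) + (-528.5) + (-94.8) = -1172.9
(Excluded from the current account — financial account: foreign purchases of domestic corporate bonds 1698.5, purchases of foreign government bonds by domestic residents 706.4, foreign purchases of equities on the domestic stock exchange 455.0, increase in resident deposits held at foreign banks 405.5, domestic pension funds' purchases of foreign equities 650.1.)

-1172.9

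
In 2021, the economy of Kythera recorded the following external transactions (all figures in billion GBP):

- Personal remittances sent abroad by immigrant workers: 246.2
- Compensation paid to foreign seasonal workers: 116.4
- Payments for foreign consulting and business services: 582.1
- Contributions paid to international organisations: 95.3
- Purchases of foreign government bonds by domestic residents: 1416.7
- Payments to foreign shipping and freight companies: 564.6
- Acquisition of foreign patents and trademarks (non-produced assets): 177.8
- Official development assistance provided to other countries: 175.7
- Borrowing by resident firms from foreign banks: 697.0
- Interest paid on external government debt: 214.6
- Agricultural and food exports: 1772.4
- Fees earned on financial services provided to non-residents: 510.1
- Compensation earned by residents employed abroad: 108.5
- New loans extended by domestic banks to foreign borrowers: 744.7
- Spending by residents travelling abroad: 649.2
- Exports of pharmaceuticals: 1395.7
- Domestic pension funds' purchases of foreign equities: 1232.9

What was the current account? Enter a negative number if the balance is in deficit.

1142.6

Goods: 1772.4 + 1395.7 = 3168.1
Services: 510.1 - 582.1 - 564.6 - 649.2 = -1285.8
Primary income: -214.6 + 108.5 - 116.4 = -222.5
Secondary income: -246.2 - 175.7 - 95.3 = -517.2
Current account = 3168.1 + (-1285.8) + (-222.5) + (-517.2) = 1142.6
(Excluded from the current account — financial account: purchases of foreign government bonds by domestic residents 1416.7, borrowing by resident firms from foreign banks 697.0, new loans extended by domestic banks to foreign borrowers 744.7, domestic pension funds' purchases of foreign equities 1232.9; capital account: acquisition of foreign patents and trademarks (non-produced assets) 177.8.)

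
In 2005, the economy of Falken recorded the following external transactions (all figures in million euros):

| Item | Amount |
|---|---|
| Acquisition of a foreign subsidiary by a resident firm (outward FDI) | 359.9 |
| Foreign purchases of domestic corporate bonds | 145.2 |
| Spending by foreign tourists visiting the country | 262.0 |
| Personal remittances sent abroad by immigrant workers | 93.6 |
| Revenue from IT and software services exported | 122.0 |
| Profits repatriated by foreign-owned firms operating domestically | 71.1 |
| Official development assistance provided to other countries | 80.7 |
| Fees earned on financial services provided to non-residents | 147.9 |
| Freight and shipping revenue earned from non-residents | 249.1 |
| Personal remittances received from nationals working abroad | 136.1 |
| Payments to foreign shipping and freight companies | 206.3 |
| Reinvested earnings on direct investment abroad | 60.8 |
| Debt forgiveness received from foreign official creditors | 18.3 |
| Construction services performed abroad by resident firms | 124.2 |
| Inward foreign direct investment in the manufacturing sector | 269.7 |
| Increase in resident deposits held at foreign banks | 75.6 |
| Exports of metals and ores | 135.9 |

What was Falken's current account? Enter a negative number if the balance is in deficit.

786.3

Goods: 135.9
Services: 262.0 + 122.0 + 249.1 + 124.2 - 206.3 + 147.9 = 698.9
Primary income: 60.8 - 71.1 = -10.3
Secondary income: -93.6 - 80.7 + 136.1 = -38.2
Current account = 135.9 + 698.9 + (-10.3) + (-38.2) = 786.3
(Excluded from the current account — financial account: acquisition of a foreign subsidiary by a resident firm (outward FDI) 359.9, foreign purchases of domestic corporate bonds 145.2, inward foreign direct investment in the manufacturing sector 269.7, increase in resident deposits held at foreign banks 75.6; capital account: debt forgiveness received from foreign official creditors 18.3.)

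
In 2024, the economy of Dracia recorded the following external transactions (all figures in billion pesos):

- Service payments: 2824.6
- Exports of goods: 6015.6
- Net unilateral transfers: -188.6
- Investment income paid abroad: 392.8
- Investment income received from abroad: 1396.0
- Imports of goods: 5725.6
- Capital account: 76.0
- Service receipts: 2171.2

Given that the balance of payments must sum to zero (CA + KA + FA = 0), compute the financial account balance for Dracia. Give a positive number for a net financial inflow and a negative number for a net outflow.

Goods balance = 6015.6 - 5725.6 = 290.0
Services balance = 2171.2 - 2824.6 = -653.4
Trade balance (goods + services) = 290.0 + (-653.4) = -363.4
Net primary income = 1396.0 - 392.8 = 1003.2
Net secondary income = -188.6
Current account = -363.4 + 1003.2 + (-188.6) = 451.2
Financial account = -(451.2 + 76.0) = -527.2

-527.2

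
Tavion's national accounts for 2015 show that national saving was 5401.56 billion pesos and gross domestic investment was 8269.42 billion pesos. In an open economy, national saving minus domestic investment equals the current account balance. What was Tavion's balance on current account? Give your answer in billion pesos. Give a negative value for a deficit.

S - I = CA (net lending to the rest of the world).
CA = S - I = 5401.56 - 8269.42 = -2867.86

-2867.86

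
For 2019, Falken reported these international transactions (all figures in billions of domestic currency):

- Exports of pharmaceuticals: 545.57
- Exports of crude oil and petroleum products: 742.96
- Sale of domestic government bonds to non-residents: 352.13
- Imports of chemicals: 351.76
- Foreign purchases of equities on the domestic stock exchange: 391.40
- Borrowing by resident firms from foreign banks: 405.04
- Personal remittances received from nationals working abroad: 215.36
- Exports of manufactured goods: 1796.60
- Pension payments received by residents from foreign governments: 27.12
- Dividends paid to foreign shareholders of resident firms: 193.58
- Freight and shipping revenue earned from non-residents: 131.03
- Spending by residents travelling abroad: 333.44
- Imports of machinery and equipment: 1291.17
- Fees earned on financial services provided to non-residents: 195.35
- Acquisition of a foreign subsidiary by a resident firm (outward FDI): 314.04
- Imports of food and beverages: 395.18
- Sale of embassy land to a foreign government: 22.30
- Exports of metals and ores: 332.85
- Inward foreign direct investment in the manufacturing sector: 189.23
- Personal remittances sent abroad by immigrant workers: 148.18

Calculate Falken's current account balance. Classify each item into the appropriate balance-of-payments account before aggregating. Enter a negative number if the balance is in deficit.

1273.53

Goods: 742.96 + 545.57 + 332.85 - 1291.17 + 1796.60 - 395.18 - 351.76 = 1379.87
Services: 131.03 - 333.44 + 195.35 = -7.06
Primary income: -193.58
Secondary income: 27.12 + 215.36 - 148.18 = 94.30
Current account = 1379.87 + (-7.06) + (-193.58) + 94.30 = 1273.53
(Excluded from the current account — financial account: sale of domestic government bonds to non-residents 352.13, foreign purchases of equities on the domestic stock exchange 391.40, borrowing by resident firms from foreign banks 405.04, acquisition of a foreign subsidiary by a resident firm (outward FDI) 314.04, inward foreign direct investment in the manufacturing sector 189.23; capital account: sale of embassy land to a foreign government 22.30.)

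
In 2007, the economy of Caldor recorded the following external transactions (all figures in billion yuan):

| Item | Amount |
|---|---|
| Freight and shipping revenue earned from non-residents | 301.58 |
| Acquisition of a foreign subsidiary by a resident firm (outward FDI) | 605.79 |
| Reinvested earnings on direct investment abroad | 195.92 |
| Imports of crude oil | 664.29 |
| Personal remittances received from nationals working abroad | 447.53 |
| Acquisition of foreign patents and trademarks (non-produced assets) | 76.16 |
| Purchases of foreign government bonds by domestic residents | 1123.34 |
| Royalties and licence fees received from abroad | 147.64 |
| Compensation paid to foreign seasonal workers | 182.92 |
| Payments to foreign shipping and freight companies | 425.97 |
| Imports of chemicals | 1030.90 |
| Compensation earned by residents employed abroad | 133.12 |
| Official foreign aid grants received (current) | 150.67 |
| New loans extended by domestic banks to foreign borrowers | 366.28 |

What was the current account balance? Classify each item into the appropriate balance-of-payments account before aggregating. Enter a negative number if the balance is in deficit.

-927.62

Goods: -1030.90 - 664.29 = -1695.19
Services: 301.58 - 425.97 + 147.64 = 23.25
Primary income: 133.12 + 195.92 - 182.92 = 146.12
Secondary income: 150.67 + 447.53 = 598.20
Current account = (-1695.19) + 23.25 + 146.12 + 598.20 = -927.62
(Excluded from the current account — financial account: acquisition of a foreign subsidiary by a resident firm (outward FDI) 605.79, purchases of foreign government bonds by domestic residents 1123.34, new loans extended by domestic banks to foreign borrowers 366.28; capital account: acquisition of foreign patents and trademarks (non-produced assets) 76.16.)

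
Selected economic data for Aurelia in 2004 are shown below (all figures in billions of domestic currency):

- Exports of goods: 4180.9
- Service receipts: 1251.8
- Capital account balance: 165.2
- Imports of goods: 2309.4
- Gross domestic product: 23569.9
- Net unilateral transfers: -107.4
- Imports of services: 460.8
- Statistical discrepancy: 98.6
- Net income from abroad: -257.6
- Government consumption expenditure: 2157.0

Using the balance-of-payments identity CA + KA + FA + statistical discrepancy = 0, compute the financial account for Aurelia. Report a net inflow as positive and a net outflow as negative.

-2561.3

Goods balance = 4180.9 - 2309.4 = 1871.5
Services balance = 1251.8 - 460.8 = 791.0
Trade balance (goods + services) = 1871.5 + 791.0 = 2662.5
Net primary income = -257.6
Net secondary income = -107.4
Current account = 2662.5 + (-257.6) + (-107.4) = 2297.5
Financial account = -(2297.5 + 165.2 + 98.6) = -2561.3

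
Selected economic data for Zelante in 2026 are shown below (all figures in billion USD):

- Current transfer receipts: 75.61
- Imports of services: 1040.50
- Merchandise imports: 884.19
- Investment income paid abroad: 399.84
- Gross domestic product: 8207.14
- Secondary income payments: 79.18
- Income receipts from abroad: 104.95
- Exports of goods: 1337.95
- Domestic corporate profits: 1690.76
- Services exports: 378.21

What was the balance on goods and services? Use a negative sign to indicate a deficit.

-208.53

Goods balance = 1337.95 - 884.19 = 453.76
Services balance = 378.21 - 1040.50 = -662.29
Trade balance (goods + services) = 453.76 + (-662.29) = -208.53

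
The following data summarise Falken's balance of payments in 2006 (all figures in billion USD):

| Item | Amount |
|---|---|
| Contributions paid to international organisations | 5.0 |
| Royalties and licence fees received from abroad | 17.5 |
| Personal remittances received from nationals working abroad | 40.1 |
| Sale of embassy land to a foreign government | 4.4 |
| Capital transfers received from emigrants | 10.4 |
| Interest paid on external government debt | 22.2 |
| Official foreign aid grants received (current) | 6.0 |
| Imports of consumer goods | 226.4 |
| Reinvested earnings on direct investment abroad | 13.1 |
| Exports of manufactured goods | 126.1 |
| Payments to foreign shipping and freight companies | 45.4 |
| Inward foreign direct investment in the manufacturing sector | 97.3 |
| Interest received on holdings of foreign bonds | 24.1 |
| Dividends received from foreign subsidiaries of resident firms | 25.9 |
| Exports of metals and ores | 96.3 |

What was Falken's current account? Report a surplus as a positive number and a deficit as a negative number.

Goods: 126.1 + 96.3 - 226.4 = -4.0
Services: 17.5 - 45.4 = -27.9
Primary income: 25.9 + 24.1 + 13.1 - 22.2 = 40.9
Secondary income: 6.0 + 40.1 - 5.0 = 41.1
Current account = (-4.0) + (-27.9) + 40.9 + 41.1 = 50.1
(Excluded from the current account — capital account: sale of embassy land to a foreign government 4.4, capital transfers received from emigrants 10.4; financial account: inward foreign direct investment in the manufacturing sector 97.3.)

50.1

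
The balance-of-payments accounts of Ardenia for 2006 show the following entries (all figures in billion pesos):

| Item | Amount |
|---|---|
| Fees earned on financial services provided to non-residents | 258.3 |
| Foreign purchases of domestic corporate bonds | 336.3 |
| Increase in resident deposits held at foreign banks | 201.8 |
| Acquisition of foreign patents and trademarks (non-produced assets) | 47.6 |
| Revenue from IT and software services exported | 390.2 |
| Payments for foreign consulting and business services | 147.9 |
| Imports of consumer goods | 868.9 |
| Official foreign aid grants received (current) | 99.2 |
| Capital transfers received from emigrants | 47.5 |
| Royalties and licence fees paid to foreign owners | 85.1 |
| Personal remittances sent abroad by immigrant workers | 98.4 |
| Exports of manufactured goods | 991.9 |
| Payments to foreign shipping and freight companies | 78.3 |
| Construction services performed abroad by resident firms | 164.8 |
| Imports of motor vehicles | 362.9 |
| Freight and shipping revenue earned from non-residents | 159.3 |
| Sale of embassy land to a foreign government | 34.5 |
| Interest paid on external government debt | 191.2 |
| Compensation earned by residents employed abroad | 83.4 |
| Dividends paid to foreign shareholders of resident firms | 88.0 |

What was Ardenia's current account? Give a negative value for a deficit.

226.4

Goods: -362.9 + 991.9 - 868.9 = -239.9
Services: 258.3 - 85.1 + 164.8 - 78.3 + 390.2 + 159.3 - 147.9 = 661.3
Primary income: 83.4 - 191.2 - 88.0 = -195.8
Secondary income: 99.2 - 98.4 = 0.8
Current account = (-239.9) + 661.3 + (-195.8) + 0.8 = 226.4
(Excluded from the current account — financial account: foreign purchases of domestic corporate bonds 336.3, increase in resident deposits held at foreign banks 201.8; capital account: acquisition of foreign patents and trademarks (non-produced assets) 47.6, capital transfers received from emigrants 47.5, sale of embassy land to a foreign government 34.5.)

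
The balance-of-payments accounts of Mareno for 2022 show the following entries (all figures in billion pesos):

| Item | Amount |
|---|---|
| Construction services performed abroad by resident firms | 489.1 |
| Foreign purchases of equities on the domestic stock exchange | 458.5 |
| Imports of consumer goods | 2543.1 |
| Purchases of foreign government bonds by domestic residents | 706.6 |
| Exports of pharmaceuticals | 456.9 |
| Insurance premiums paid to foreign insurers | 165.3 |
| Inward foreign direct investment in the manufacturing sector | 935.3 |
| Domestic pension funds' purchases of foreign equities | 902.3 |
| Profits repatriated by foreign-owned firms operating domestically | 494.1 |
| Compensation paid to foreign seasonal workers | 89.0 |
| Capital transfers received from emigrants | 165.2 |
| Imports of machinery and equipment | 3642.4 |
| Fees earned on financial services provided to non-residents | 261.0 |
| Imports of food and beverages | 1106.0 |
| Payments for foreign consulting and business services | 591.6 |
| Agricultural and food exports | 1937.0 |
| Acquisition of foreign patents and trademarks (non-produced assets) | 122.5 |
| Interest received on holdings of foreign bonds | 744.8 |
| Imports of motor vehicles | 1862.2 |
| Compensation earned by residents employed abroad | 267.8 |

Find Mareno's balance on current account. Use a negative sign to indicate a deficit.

-6337.1

Goods: -3642.4 + 456.9 + 1937.0 - 1862.2 - 1106.0 - 2543.1 = -6759.8
Services: -165.3 + 261.0 + 489.1 - 591.6 = -6.8
Primary income: 744.8 - 89.0 + 267.8 - 494.1 = 429.5
Current account = (-6759.8) + (-6.8) + 429.5 = -6337.1
(Excluded from the current account — financial account: foreign purchases of equities on the domestic stock exchange 458.5, purchases of foreign government bonds by domestic residents 706.6, inward foreign direct investment in the manufacturing sector 935.3, domestic pension funds' purchases of foreign equities 902.3; capital account: capital transfers received from emigrants 165.2, acquisition of foreign patents and trademarks (non-produced assets) 122.5.)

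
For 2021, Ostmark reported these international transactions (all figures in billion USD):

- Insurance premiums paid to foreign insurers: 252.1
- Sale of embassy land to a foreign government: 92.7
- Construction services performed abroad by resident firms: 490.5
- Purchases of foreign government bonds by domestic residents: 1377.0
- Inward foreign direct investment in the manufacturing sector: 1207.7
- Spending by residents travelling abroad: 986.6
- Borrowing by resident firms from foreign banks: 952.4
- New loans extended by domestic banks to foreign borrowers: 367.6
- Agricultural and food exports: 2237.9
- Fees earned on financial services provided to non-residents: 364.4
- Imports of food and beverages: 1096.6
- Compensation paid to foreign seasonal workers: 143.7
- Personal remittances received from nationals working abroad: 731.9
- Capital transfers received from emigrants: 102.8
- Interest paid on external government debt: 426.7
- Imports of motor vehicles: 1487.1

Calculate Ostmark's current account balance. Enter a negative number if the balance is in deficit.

-568.1

Goods: -1487.1 + 2237.9 - 1096.6 = -345.8
Services: -252.1 + 364.4 + 490.5 - 986.6 = -383.8
Primary income: -143.7 - 426.7 = -570.4
Secondary income: 731.9
Current account = (-345.8) + (-383.8) + (-570.4) + 731.9 = -568.1
(Excluded from the current account — capital account: sale of embassy land to a foreign government 92.7, capital transfers received from emigrants 102.8; financial account: purchases of foreign government bonds by domestic residents 1377.0, inward foreign direct investment in the manufacturing sector 1207.7, borrowing by resident firms from foreign banks 952.4, new loans extended by domestic banks to foreign borrowers 367.6.)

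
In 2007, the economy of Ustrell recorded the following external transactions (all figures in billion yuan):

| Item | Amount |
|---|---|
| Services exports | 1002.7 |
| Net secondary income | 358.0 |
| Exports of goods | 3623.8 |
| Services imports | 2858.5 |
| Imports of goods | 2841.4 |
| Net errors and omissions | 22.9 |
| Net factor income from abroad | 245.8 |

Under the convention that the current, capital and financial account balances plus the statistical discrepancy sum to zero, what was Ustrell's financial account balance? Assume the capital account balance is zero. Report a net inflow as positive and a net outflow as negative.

446.7

Goods balance = 3623.8 - 2841.4 = 782.4
Services balance = 1002.7 - 2858.5 = -1855.8
Trade balance (goods + services) = 782.4 + (-1855.8) = -1073.4
Net primary income = 245.8
Net secondary income = 358.0
Current account = -1073.4 + 245.8 + 358.0 = -469.6
Financial account = -(-469.6 + 22.9) = 446.7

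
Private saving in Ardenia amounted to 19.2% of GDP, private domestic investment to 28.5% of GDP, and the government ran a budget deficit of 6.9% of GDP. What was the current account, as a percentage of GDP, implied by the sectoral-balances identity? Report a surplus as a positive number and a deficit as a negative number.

By the sectoral-balances identity, CA = (S_private - I) + (T - G).
Private balance = 19.2 - 28.5 = -9.3
Government balance (T - G) = -6.9
CA = -9.3 + (-6.9) = -16.2

-16.2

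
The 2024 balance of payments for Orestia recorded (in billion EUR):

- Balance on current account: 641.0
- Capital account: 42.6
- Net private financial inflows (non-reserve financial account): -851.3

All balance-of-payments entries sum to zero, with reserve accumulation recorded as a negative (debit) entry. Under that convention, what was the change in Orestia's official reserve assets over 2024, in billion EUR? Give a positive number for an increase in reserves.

Official reserve transactions balance = -(641.0 + 42.6 + (-851.3)) = 167.7
An accumulation of reserves is recorded as a debit (negative entry), so the change in the stock of reserves is the negative of that balance.
Change in official reserves = -(167.7) = -167.7

-167.7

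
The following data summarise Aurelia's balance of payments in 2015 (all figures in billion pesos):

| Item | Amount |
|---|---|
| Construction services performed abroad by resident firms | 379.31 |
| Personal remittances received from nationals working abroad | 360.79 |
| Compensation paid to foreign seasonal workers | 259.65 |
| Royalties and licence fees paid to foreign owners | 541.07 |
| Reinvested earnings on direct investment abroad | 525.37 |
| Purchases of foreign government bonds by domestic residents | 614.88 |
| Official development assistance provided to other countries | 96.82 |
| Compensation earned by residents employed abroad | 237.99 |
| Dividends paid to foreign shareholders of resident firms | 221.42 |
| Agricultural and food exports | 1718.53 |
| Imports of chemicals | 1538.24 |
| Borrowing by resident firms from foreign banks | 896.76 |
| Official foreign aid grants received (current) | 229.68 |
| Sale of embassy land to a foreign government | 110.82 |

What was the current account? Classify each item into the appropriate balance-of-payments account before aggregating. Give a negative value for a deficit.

794.47

Goods: -1538.24 + 1718.53 = 180.29
Services: -541.07 + 379.31 = -161.76
Primary income: -221.42 - 259.65 + 237.99 + 525.37 = 282.29
Secondary income: 360.79 + 229.68 - 96.82 = 493.65
Current account = 180.29 + (-161.76) + 282.29 + 493.65 = 794.47
(Excluded from the current account — financial account: purchases of foreign government bonds by domestic residents 614.88, borrowing by resident firms from foreign banks 896.76; capital account: sale of embassy land to a foreign government 110.82.)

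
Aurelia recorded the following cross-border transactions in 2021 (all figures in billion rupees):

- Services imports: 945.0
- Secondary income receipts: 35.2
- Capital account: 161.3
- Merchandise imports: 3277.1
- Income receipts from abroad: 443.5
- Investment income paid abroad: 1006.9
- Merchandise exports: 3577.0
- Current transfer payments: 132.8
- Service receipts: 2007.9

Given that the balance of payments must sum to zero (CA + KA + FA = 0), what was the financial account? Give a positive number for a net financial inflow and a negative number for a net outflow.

-863.1

Goods balance = 3577.0 - 3277.1 = 299.9
Services balance = 2007.9 - 945.0 = 1062.9
Trade balance (goods + services) = 299.9 + 1062.9 = 1362.8
Net primary income = 443.5 - 1006.9 = -563.4
Net secondary income = 35.2 - 132.8 = -97.6
Current account = 1362.8 + (-563.4) + (-97.6) = 701.8
Financial account = -(701.8 + 161.3) = -863.1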